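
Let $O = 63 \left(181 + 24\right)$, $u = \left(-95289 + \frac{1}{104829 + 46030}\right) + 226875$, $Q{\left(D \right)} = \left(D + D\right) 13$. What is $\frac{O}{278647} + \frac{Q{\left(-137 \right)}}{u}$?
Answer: $\frac{106641107135699}{5531402753496625} \approx 0.019279$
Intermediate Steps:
$Q{\left(D \right)} = 26 D$ ($Q{\left(D \right)} = 2 D 13 = 26 D$)
$u = \frac{19850932375}{150859}$ ($u = \left(-95289 + \frac{1}{150859}\right) + 226875 = - \frac{14375203250}{150859} + 226875 = \frac{19850932375}{150859} \approx 1.3159 \cdot 10^{5}$)
$O = 12915$ ($O = 63 \cdot 205 = 12915$)
$\frac{O}{278647} + \frac{Q{\left(-137 \right)}}{u} = \frac{12915}{278647} + \frac{26 \left(-137\right)}{\frac{19850932375}{150859}} = 12915 \cdot \frac{1}{278647} - \frac{537359758}{19850932375} = \frac{12915}{278647} - \frac{537359758}{19850932375} = \frac{106641107135699}{5531402753496625}$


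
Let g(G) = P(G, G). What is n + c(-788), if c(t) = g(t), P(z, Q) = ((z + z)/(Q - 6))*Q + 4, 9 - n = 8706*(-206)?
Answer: 711378309/397 ≈ 1.7919e+6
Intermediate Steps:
n = 1793445 (n = 9 - 8706*(-206) = 9 - 1*(-1793436) = 9 + 1793436 = 1793445)
P(z, Q) = 4 + 2*Q*z/(-6 + Q) (P(z, Q) = ((2*z)/(-6 + Q))*Q + 4 = (2*z/(-6 + Q))*Q + 4 = 2*Q*z/(-6 + Q) + 4 = 4 + 2*Q*z/(-6 + Q))
g(G) = 2*(-12 + G² + 2*G)/(-6 + G) (g(G) = 2*(-12 + 2*G + G*G)/(-6 + G) = 2*(-12 + 2*G + G²)/(-6 + G) = 2*(-12 + G² + 2*G)/(-6 + G))
c(t) = 2*(-12 + t² + 2*t)/(-6 + t)
n + c(-788) = 1793445 + 2*(-12 + (-788)² + 2*(-788))/(-6 - 788) = 1793445 + 2*(-12 + 620944 - 1576)/(-794) = 1793445 + 2*(-1/794)*619356 = 1793445 - 619356/397 = 711378309/397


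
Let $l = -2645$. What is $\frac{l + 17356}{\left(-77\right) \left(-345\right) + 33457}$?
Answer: $\frac{14711}{60022} \approx 0.24509$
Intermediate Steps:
$\frac{l + 17356}{\left(-77\right) \left(-345\right) + 33457} = \frac{-2645 + 17356}{\left(-77\right) \left(-345\right) + 33457} = \frac{14711}{26565 + 33457} = \frac{14711}{60022}$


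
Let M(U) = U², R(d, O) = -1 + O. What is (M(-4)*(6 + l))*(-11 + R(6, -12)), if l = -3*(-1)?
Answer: -3456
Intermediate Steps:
l = 3
(M(-4)*(6 + l))*(-11 + R(6, -12)) = ((-4)²*(6 + 3))*(-11 + (-1 - 12)) = (16*9)*(-11 - 13) = 144*(-24) = -3456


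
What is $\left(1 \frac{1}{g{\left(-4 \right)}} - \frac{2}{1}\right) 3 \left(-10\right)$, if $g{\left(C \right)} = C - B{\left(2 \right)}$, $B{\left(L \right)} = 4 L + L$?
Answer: $\frac{435}{7} \approx 62.143$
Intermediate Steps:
$B{\left(L \right)} = 5 L$
$g{\left(C \right)} = -10 + C$ ($g{\left(C \right)} = C - 5 \cdot 2 = C - 10 = -10 + C$)
$\left(1 \frac{1}{g{\left(-4 \right)}} - \frac{2}{1}\right) 3 \left(-10\right) = \left(1 \frac{1}{-10 - 4} - \frac{2}{1}\right) 3 \left(-10\right) = \left(1 \frac{1}{-14} - 2\right) 3 \left(-10\right) = \left(1 \left(- \frac{1}{14}\right) - 2\right) 3 \left(-10\right) = \left(- \frac{1}{14} - 2\right) 3 \left(-10\right) = \left(- \frac{29}{14}\right) 3 \left(-10\right) = \left(- \frac{87}{14}\right) \left(-10\right) = \frac{435}{7}$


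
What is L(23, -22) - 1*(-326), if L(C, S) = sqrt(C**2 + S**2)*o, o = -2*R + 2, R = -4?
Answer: 326 + 10*sqrt(1013) ≈ 644.28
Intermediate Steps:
o = 10 (o = -2*(-4) + 2 = 8 + 2 = 10)
L(C, S) = 10*sqrt(C**2 + S**2) (L(C, S) = sqrt(C**2 + S**2)*10 = 10*sqrt(C**2 + S**2))
L(23, -22) - 1*(-326) = 10*sqrt(23**2 + (-22)**2) - 1*(-326) = 10*sqrt(529 + 484) + 326 = 10*sqrt(1013) + 326 = 326 + 10*sqrt(1013)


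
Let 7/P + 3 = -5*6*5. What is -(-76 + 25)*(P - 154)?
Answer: -23569/3 ≈ -7856.3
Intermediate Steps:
P = -7/153 (P = 7/(-3 - 5*6*5) = 7/(-3 - 30*5) = 7/(-3 - 150) = 7/(-153) = 7*(-1/153) = -7/153 ≈ -0.045752)
-(-76 + 25)*(P - 154) = -(-76 + 25)*(-7/153 - 154) = -(-51)*(-23569)/153 = -1*23569/3 = -23569/3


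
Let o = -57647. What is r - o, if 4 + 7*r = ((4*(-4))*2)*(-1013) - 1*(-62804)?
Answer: 498745/7 ≈ 71249.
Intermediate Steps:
r = 95216/7 (r = -4/7 + (((4*(-4))*2)*(-1013) - 1*(-62804))/7 = -4/7 + (-16*2*(-1013) + 62804)/7 = -4/7 + (-32*(-1013) + 62804)/7 = -4/7 + (32416 + 62804)/7 = -4/7 + (⅐)*95220 = -4/7 + 95220/7 = 95216/7 ≈ 13602.)
r - o = 95216/7 - 1*(-57647) = 95216/7 + 57647 = 498745/7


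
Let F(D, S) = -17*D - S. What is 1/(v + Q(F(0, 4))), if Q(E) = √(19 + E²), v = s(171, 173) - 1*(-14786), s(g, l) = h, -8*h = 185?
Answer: 944824/13948316369 - 64*√35/13948316369 ≈ 6.7710e-5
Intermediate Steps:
h = -185/8 (h = -⅛*185 = -185/8 ≈ -23.125)
s(g, l) = -185/8
F(D, S) = -S - 17*D
v = 118103/8 (v = -185/8 - 1*(-14786) = -185/8 + 14786 = 118103/8 ≈ 14763.)
1/(v + Q(F(0, 4))) = 1/(118103/8 + √(19 + (-1*4 - 17*0)²)) = 1/(118103/8 + √(19 + (-4 + 0)²)) = 1/(118103/8 + √(19 + (-4)²)) = 1/(118103/8 + √(19 + 16)) = 1/(118103/8 + √35)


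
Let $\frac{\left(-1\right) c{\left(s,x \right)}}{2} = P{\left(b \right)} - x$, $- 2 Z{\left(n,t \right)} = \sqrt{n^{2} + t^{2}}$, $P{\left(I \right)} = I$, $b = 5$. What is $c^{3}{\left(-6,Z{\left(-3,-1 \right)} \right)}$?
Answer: $- \left(10 + \sqrt{10}\right)^{3} \approx -2280.3$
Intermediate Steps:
$Z{\left(n,t \right)} = - \frac{\sqrt{n^{2} + t^{2}}}{2}$
$c{\left(s,x \right)} = -10 + 2 x$ ($c{\left(s,x \right)} = - 2 \left(5 - x\right) = -10 + 2 x$)
$c^{3}{\left(-6,Z{\left(-3,-1 \right)} \right)} = \left(-10 + 2 \left(- \frac{\sqrt{\left(-3\right)^{2} + \left(-1\right)^{2}}}{2}\right)\right)^{3} = \left(-10 + 2 \left(- \frac{\sqrt{9 + 1}}{2}\right)\right)^{3} = \left(-10 + 2 \left(- \frac{\sqrt{10}}{2}\right)\right)^{3} = \left(-10 - \sqrt{10}\right)^{3}$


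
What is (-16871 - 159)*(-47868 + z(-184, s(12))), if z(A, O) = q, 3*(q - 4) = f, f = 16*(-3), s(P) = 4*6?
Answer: 815396400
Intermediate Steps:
s(P) = 24
f = -48
q = -12 (q = 4 + (⅓)*(-48) = 4 - 16 = -12)
z(A, O) = -12
(-16871 - 159)*(-47868 + z(-184, s(12))) = (-16871 - 159)*(-47868 - 12) = -17030*(-47880) = 815396400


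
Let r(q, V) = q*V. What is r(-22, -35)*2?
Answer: 1540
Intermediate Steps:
r(q, V) = V*q
r(-22, -35)*2 = -35*(-22)*2 = 770*2 = 1540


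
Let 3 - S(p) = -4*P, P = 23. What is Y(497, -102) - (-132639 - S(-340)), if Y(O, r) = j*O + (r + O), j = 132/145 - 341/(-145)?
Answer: 19538786/145 ≈ 1.3475e+5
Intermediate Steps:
S(p) = 95 (S(p) = 3 - (-4)*23 = 3 - 1*(-92) = 3 + 92 = 95)
j = 473/145 (j = 132*(1/145) - 341*(-1/145) = 132/145 + 341/145 = 473/145 ≈ 3.2621)
Y(O, r) = r + 618*O/145 (Y(O, r) = 473*O/145 + (r + O) = 473*O/145 + (O + r) = r + 618*O/145)
Y(497, -102) - (-132639 - S(-340)) = (-102 + (618/145)*497) - (-132639 - 1*95) = (-102 + 307146/145) - (-132639 - 95) = 292356/145 - 1*(-132734) = 292356/145 + 132734 = 19538786/145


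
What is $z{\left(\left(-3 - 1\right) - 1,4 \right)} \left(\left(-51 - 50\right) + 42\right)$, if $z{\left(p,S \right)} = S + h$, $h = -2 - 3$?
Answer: $59$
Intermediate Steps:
$h = -5$
$z{\left(p,S \right)} = -5 + S$ ($z{\left(p,S \right)} = S - 5 = -5 + S$)
$z{\left(\left(-3 - 1\right) - 1,4 \right)} \left(\left(-51 - 50\right) + 42\right) = \left(-5 + 4\right) \left(\left(-51 - 50\right) + 42\right) = - (-101 + 42) = \left(-1\right) \left(-59\right) = 59$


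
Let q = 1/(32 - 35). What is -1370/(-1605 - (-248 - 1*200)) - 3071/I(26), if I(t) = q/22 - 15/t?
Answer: 1524648043/293878 ≈ 5188.0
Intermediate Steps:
q = -⅓ (q = 1/(-3) = -⅓ ≈ -0.33333)
I(t) = -1/66 - 15/t (I(t) = -⅓/22 - 15/t = -⅓*1/22 - 15/t = -1/66 - 15/t)
-1370/(-1605 - (-248 - 1*200)) - 3071/I(26) = -1370/(-1605 - (-248 - 1*200)) - 3071*1716/(-990 - 1*26) = -1370/(-1605 - (-248 - 200)) - 3071*1716/(-990 - 26) = -1370/(-1605 - 1*(-448)) - 3071/((1/66)*(1/26)*(-1016)) = -1370/(-1605 + 448) - 3071/(-254/429) = -1370/(-1157) - 3071*(-429/254) = -1370*(-1/1157) + 1317459/254 = 1370/1157 + 1317459/254 = 1524648043/293878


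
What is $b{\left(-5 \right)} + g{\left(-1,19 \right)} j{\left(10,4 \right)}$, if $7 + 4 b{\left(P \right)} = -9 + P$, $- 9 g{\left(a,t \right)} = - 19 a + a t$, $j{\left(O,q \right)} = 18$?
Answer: $- \frac{21}{4} \approx -5.25$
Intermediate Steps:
$g{\left(a,t \right)} = \frac{19 a}{9} - \frac{a t}{9}$ ($g{\left(a,t \right)} = - \frac{- 19 a + a t}{9} = \frac{19 a}{9} - \frac{a t}{9}$)
$b{\left(P \right)} = -4 + \frac{P}{4}$ ($b{\left(P \right)} = - \frac{7}{4} + \frac{-9 + P}{4} = - \frac{7}{4} + \left(- \frac{9}{4} + \frac{P}{4}\right) = -4 + \frac{P}{4}$)
$b{\left(-5 \right)} + g{\left(-1,19 \right)} j{\left(10,4 \right)} = \left(-4 + \frac{1}{4} \left(-5\right)\right) + \frac{1}{9} \left(-1\right) \left(19 - 19\right) 18 = \left(-4 - \frac{5}{4}\right) + \frac{1}{9} \left(-1\right) \left(19 - 19\right) 18 = - \frac{21}{4} + \frac{1}{9} \left(-1\right) 0 \cdot 18 = - \frac{21}{4} + 0 \cdot 18 = - \frac{21}{4} + 0 = - \frac{21}{4}$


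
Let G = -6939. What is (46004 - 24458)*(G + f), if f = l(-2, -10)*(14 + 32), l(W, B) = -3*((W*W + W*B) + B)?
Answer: -191134566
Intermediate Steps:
l(W, B) = -3*B - 3*W² - 3*B*W (l(W, B) = -3*((W² + B*W) + B) = -3*(B + W² + B*W) = -3*B - 3*W² - 3*B*W)
f = -1932 (f = (-3*(-10) - 3*(-2)² - 3*(-10)*(-2))*(14 + 32) = (30 - 3*4 - 60)*46 = (30 - 12 - 60)*46 = -42*46 = -1932)
(46004 - 24458)*(G + f) = (46004 - 24458)*(-6939 - 1932) = 21546*(-8871) = -191134566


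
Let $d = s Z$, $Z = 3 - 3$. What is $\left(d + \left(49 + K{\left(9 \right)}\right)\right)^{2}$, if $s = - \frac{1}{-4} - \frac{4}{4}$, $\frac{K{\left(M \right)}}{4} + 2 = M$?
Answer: $5929$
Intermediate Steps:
$K{\left(M \right)} = -8 + 4 M$
$Z = 0$ ($Z = 3 - 3 = 0$)
$s = - \frac{3}{4}$ ($s = \left(-1\right) \left(- \frac{1}{4}\right) - 1 = \frac{1}{4} - 1 = - \frac{3}{4} \approx -0.75$)
$d = 0$ ($d = \left(- \frac{3}{4}\right) 0 = 0$)
$\left(d + \left(49 + K{\left(9 \right)}\right)\right)^{2} = \left(0 + \left(49 + \left(-8 + 4 \cdot 9\right)\right)\right)^{2} = \left(0 + \left(49 + \left(-8 + 36\right)\right)\right)^{2} = \left(0 + \left(49 + 28\right)\right)^{2} = \left(0 + 77\right)^{2} = 77^{2} = 5929$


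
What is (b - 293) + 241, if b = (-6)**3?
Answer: -268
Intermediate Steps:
b = -216
(b - 293) + 241 = (-216 - 293) + 241 = -509 + 241 = -268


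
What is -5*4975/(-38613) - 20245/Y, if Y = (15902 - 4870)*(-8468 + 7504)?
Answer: 265323564185/410643385824 ≈ 0.64612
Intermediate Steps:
Y = -10634848 (Y = 11032*(-964) = -10634848)
-5*4975/(-38613) - 20245/Y = -5*4975/(-38613) - 20245/(-10634848) = -24875*(-1/38613) - 20245*(-1/10634848) = 24875/38613 + 20245/10634848 = 265323564185/410643385824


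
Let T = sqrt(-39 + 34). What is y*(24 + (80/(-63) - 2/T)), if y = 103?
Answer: 147496/63 + 206*I*sqrt(5)/5 ≈ 2341.2 + 92.126*I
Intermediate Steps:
T = I*sqrt(5) (T = sqrt(-5) = I*sqrt(5) ≈ 2.2361*I)
y*(24 + (80/(-63) - 2/T)) = 103*(24 + (80/(-63) - 2*(-I*sqrt(5)/5))) = 103*(24 + (80*(-1/63) - (-2)*I*sqrt(5)/5)) = 103*(24 + (-80/63 + 2*I*sqrt(5)/5)) = 103*(1432/63 + 2*I*sqrt(5)/5) = 147496/63 + 206*I*sqrt(5)/5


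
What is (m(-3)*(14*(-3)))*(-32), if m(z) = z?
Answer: -4032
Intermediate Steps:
(m(-3)*(14*(-3)))*(-32) = -42*(-3)*(-32) = -3*(-42)*(-32) = 126*(-32) = -4032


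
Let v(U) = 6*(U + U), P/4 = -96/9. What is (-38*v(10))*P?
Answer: 194560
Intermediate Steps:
P = -128/3 (P = 4*(-96/9) = 4*(-96*⅑) = 4*(-32/3) = -128/3 ≈ -42.667)
v(U) = 12*U (v(U) = 6*(2*U) = 12*U)
(-38*v(10))*P = -456*10*(-128/3) = -38*120*(-128/3) = -4560*(-128/3) = 194560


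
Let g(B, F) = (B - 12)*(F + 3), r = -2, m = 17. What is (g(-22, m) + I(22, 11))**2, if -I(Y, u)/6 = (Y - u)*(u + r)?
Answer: 1623076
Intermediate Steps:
I(Y, u) = -6*(-2 + u)*(Y - u) (I(Y, u) = -6*(Y - u)*(u - 2) = -6*(Y - u)*(-2 + u) = -6*(-2 + u)*(Y - u))
g(B, F) = (-12 + B)*(3 + F)
(g(-22, m) + I(22, 11))**2 = ((-36 - 12*17 + 3*(-22) - 22*17) + (-12*11 + 6*11**2 + 12*22 - 6*22*11))**2 = ((-36 - 204 - 66 - 374) + (-132 + 6*121 + 264 - 1452))**2 = (-680 + (-132 + 726 + 264 - 1452))**2 = (-680 - 594)**2 = (-1274)**2 = 1623076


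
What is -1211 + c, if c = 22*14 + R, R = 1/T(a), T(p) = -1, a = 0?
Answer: -904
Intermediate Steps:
R = -1 (R = 1/(-1) = -1)
c = 307 (c = 22*14 - 1 = 308 - 1 = 307)
-1211 + c = -1211 + 307 = -904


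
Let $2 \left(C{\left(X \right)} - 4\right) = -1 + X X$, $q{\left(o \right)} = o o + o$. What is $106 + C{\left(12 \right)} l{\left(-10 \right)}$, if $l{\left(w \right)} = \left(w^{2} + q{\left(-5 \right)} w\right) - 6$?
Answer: $-7897$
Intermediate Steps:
$q{\left(o \right)} = o + o^{2}$ ($q{\left(o \right)} = o^{2} + o = o + o^{2}$)
$C{\left(X \right)} = \frac{7}{2} + \frac{X^{2}}{2}$ ($C{\left(X \right)} = 4 + \frac{-1 + X X}{2} = 4 + \frac{-1 + X^{2}}{2} = 4 + \left(- \frac{1}{2} + \frac{X^{2}}{2}\right) = \frac{7}{2} + \frac{X^{2}}{2}$)
$l{\left(w \right)} = -6 + w^{2} + 20 w$ ($l{\left(w \right)} = \left(w^{2} + - 5 \left(1 - 5\right) w\right) - 6 = \left(w^{2} + \left(-5\right) \left(-4\right) w\right) - 6 = \left(w^{2} + 20 w\right) - 6 = -6 + w^{2} + 20 w$)
$106 + C{\left(12 \right)} l{\left(-10 \right)} = 106 + \left(\frac{7}{2} + \frac{12^{2}}{2}\right) \left(-6 + \left(-10\right)^{2} + 20 \left(-10\right)\right) = 106 + \left(\frac{7}{2} + \frac{1}{2} \cdot 144\right) \left(-6 + 100 - 200\right) = 106 + \left(\frac{7}{2} + 72\right) \left(-106\right) = 106 + \frac{151}{2} \left(-106\right) = 106 - 8003 = -7897$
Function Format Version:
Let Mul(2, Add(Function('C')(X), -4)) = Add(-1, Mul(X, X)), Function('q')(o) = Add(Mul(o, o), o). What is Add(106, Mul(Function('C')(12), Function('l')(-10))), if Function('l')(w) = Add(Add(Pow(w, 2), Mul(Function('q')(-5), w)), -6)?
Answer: -7897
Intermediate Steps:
Function('q')(o) = Add(o, Pow(o, 2)) (Function('q')(o) = Add(Pow(o, 2), o) = Add(o, Pow(o, 2)))
Function('C')(X) = Add(Rational(7, 2), Mul(Rational(1, 2), Pow(X, 2))) (Function('C')(X) = Add(4, Mul(Rational(1, 2), Add(-1, Mul(X, X)))) = Add(4, Mul(Rational(1, 2), Add(-1, Pow(X, 2)))) = Add(4, Add(Rational(-1, 2), Mul(Rational(1, 2), Pow(X, 2)))) = Add(Rational(7, 2), Mul(Rational(1, 2), Pow(X, 2))))
Function('l')(w) = Add(-6, Pow(w, 2), Mul(20, w)) (Function('l')(w) = Add(Add(Pow(w, 2), Mul(Mul(-5, Add(1, -5)), w)), -6) = Add(Add(Pow(w, 2), Mul(Mul(-5, -4), w)), -6) = Add(Add(Pow(w, 2), Mul(20, w)), -6) = Add(-6, Pow(w, 2), Mul(20, w)))
Add(106, Mul(Function('C')(12), Function('l')(-10))) = Add(106, Mul(Add(Rational(7, 2), Mul(Rational(1, 2), Pow(12, 2))), Add(-6, Pow(-10, 2), Mul(20, -10)))) = Add(106, Mul(Add(Rational(7, 2), Mul(Rational(1, 2), 144)), Add(-6, 100, -200))) = Add(106, Mul(Add(Rational(7, 2), 72), -106)) = Add(106, Mul(Rational(151, 2), -106)) = Add(106, -8003) = -7897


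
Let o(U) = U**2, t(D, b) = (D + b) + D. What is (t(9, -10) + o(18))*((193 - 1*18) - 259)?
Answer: -27888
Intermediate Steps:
t(D, b) = b + 2*D
(t(9, -10) + o(18))*((193 - 1*18) - 259) = ((-10 + 2*9) + 18**2)*((193 - 1*18) - 259) = ((-10 + 18) + 324)*((193 - 18) - 259) = (8 + 324)*(175 - 259) = 332*(-84) = -27888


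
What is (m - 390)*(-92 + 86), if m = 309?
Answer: 486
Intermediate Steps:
(m - 390)*(-92 + 86) = (309 - 390)*(-92 + 86) = -81*(-6) = 486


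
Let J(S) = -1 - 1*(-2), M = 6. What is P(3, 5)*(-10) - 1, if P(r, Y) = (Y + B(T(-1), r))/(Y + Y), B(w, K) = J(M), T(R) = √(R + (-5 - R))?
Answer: -7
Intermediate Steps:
J(S) = 1 (J(S) = -1 + 2 = 1)
T(R) = I*√5 (T(R) = √(-5) = I*√5)
B(w, K) = 1
P(r, Y) = (1 + Y)/(2*Y) (P(r, Y) = (Y + 1)/(Y + Y) = (1 + Y)/((2*Y)) = (1 + Y)*(1/(2*Y)) = (1 + Y)/(2*Y))
P(3, 5)*(-10) - 1 = ((½)*(1 + 5)/5)*(-10) - 1 = ((½)*(⅕)*6)*(-10) - 1 = (⅗)*(-10) - 1 = -6 - 1 = -7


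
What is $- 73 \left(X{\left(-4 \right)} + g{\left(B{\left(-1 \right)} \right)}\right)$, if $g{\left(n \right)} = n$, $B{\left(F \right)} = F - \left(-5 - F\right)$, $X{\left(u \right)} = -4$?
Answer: $73$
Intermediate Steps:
$B{\left(F \right)} = 5 + 2 F$ ($B{\left(F \right)} = F + \left(5 + F\right) = 5 + 2 F$)
$- 73 \left(X{\left(-4 \right)} + g{\left(B{\left(-1 \right)} \right)}\right) = - 73 \left(-4 + \left(5 + 2 \left(-1\right)\right)\right) = - 73 \left(-4 + \left(5 - 2\right)\right) = - 73 \left(-4 + 3\right) = \left(-73\right) \left(-1\right) = 73$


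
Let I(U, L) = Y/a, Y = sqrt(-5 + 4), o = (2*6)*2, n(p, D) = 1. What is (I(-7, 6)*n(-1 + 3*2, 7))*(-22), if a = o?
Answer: -11*I/12 ≈ -0.91667*I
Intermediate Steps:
o = 24 (o = 12*2 = 24)
Y = I (Y = sqrt(-1) = I ≈ 1.0*I)
a = 24
I(U, L) = I/24
(I(-7, 6)*n(-1 + 3*2, 7))*(-22) = ((I/24)*1)*(-22) = (I/24)*(-22) = -11*I/12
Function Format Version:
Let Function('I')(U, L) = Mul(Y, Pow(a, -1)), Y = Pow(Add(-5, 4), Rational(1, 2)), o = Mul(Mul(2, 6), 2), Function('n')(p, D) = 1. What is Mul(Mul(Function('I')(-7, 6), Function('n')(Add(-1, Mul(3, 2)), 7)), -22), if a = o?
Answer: Mul(Rational(-11, 12), I) ≈ Mul(-0.91667, I)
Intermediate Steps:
o = 24 (o = Mul(12, 2) = 24)
Y = I (Y = Pow(-1, Rational(1, 2)) = I ≈ Mul(1.0000, I))
a = 24
Function('I')(U, L) = Mul(Rational(1, 24), I) (Function('I')(U, L) = Mul(I, Pow(24, -1)) = Mul(I, Rational(1, 24)) = Mul(Rational(1, 24), I))
Mul(Mul(Function('I')(-7, 6), Function('n')(Add(-1, Mul(3, 2)), 7)), -22) = Mul(Mul(Mul(Rational(1, 24), I), 1), -22) = Mul(Mul(Rational(1, 24), I), -22) = Mul(Rational(-11, 12), I)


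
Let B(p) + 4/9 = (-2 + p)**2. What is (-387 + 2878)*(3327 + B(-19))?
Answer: 84464828/9 ≈ 9.3850e+6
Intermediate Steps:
B(p) = -4/9 + (-2 + p)**2
(-387 + 2878)*(3327 + B(-19)) = (-387 + 2878)*(3327 + (-4/9 + (-2 - 19)**2)) = 2491*(3327 + (-4/9 + (-21)**2)) = 2491*(3327 + (-4/9 + 441)) = 2491*(3327 + 3965/9) = 2491*(33908/9) = 84464828/9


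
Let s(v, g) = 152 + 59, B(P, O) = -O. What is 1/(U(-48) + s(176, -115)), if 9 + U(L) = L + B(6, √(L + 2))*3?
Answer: 77/12065 + 3*I*√46/24130 ≈ 0.0063821 + 0.00084322*I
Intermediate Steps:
s(v, g) = 211
U(L) = -9 + L - 3*√(2 + L) (U(L) = -9 + (L - √(L + 2)*3) = -9 + (L - √(2 + L)*3) = -9 + (L - 3*√(2 + L)) = -9 + L - 3*√(2 + L))
1/(U(-48) + s(176, -115)) = 1/((-9 - 48 - 3*√(2 - 48)) + 211) = 1/((-9 - 48 - 3*I*√46) + 211) = 1/((-57 - 3*I*√46) + 211) = 1/(154 - 3*I*√46)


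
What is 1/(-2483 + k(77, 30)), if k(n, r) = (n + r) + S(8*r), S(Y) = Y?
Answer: -1/2136 ≈ -0.00046816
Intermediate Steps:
k(n, r) = n + 9*r (k(n, r) = (n + r) + 8*r = n + 9*r)
1/(-2483 + k(77, 30)) = 1/(-2483 + (77 + 9*30)) = 1/(-2483 + (77 + 270)) = 1/(-2483 + 347) = 1/(-2136) = -1/2136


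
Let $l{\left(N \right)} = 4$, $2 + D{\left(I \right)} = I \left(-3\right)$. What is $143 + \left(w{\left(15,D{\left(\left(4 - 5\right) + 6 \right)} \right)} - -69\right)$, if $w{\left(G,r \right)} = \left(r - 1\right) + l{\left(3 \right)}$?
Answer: $198$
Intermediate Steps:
$D{\left(I \right)} = -2 - 3 I$ ($D{\left(I \right)} = -2 + I \left(-3\right) = -2 - 3 I$)
$w{\left(G,r \right)} = 3 + r$ ($w{\left(G,r \right)} = \left(r - 1\right) + 4 = \left(-1 + r\right) + 4 = 3 + r$)
$143 + \left(w{\left(15,D{\left(\left(4 - 5\right) + 6 \right)} \right)} - -69\right) = 143 + \left(\left(3 - \left(2 + 3 \left(\left(4 - 5\right) + 6\right)\right)\right) - -69\right) = 143 + \left(\left(3 - \left(2 + 3 \left(-1 + 6\right)\right)\right) + 69\right) = 143 + \left(\left(3 - 17\right) + 69\right) = 143 + \left(-14 + 69\right) = 143 + 55 = 198$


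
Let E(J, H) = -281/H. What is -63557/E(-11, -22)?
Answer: -1398254/281 ≈ -4976.0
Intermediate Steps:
-63557/E(-11, -22) = -63557/((-281/(-22))) = -63557/((-281*(-1/22))) = -63557/281/22 = -63557*22/281 = -1398254/281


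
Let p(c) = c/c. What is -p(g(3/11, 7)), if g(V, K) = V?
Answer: -1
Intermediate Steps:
p(c) = 1
-p(g(3/11, 7)) = -1*1 = -1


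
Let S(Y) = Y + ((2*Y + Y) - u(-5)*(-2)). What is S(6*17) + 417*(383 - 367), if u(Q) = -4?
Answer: 7072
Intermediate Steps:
S(Y) = -8 + 4*Y (S(Y) = Y + ((2*Y + Y) - (-4)*(-2)) = Y + (3*Y - 1*8) = Y + (3*Y - 8) = Y + (-8 + 3*Y) = -8 + 4*Y)
S(6*17) + 417*(383 - 367) = (-8 + 4*(6*17)) + 417*(383 - 367) = (-8 + 4*102) + 417*16 = (-8 + 408) + 6672 = 400 + 6672 = 7072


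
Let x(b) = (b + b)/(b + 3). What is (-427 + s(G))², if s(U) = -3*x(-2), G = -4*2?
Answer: 172225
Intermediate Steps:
x(b) = 2*b/(3 + b) (x(b) = (2*b)/(3 + b) = 2*b/(3 + b))
G = -8
s(U) = 12 (s(U) = -6*(-2)/(3 - 2) = -6*(-2)/1 = -6*(-2) = -3*(-4) = 12)
(-427 + s(G))² = (-427 + 12)² = (-415)² = 172225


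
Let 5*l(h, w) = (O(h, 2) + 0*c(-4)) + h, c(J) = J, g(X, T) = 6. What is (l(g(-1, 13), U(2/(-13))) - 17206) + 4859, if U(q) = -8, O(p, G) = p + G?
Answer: -61721/5 ≈ -12344.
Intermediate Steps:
O(p, G) = G + p
l(h, w) = 2/5 + 2*h/5 (l(h, w) = (((2 + h) + 0*(-4)) + h)/5 = (((2 + h) + 0) + h)/5 = ((2 + h) + h)/5 = (2 + 2*h)/5 = 2/5 + 2*h/5)
(l(g(-1, 13), U(2/(-13))) - 17206) + 4859 = ((2/5 + (2/5)*6) - 17206) + 4859 = ((2/5 + 12/5) - 17206) + 4859 = (14/5 - 17206) + 4859 = -86016/5 + 4859 = -61721/5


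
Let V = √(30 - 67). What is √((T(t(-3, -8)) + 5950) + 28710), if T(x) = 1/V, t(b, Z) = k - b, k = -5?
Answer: √(47449540 - 37*I*√37)/37 ≈ 186.17 - 0.00044152*I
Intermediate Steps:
t(b, Z) = -5 - b
V = I*√37 (V = √(-37) = I*√37 ≈ 6.0828*I)
T(x) = -I*√37/37 (T(x) = 1/(I*√37) = -I*√37/37)
√((T(t(-3, -8)) + 5950) + 28710) = √((-I*√37/37 + 5950) + 28710) = √((5950 - I*√37/37) + 28710) = √(34660 - I*√37/37)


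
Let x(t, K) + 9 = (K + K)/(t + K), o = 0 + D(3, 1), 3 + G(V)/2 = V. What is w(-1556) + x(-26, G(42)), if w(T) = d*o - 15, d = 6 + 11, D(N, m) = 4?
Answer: 47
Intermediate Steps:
G(V) = -6 + 2*V
o = 4 (o = 0 + 4 = 4)
x(t, K) = -9 + 2*K/(K + t) (x(t, K) = -9 + (K + K)/(t + K) = -9 + (2*K)/(K + t) = -9 + 2*K/(K + t))
d = 17
w(T) = 53 (w(T) = 17*4 - 15 = 68 - 15 = 53)
w(-1556) + x(-26, G(42)) = 53 + (-9*(-26) - 7*(-6 + 2*42))/((-6 + 2*42) - 26) = 53 + (234 - 7*(-6 + 84))/((-6 + 84) - 26) = 53 + (234 - 7*78)/(78 - 26) = 53 + (234 - 546)/52 = 53 + (1/52)*(-312) = 53 - 6 = 47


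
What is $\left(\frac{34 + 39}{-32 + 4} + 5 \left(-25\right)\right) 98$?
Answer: $- \frac{25011}{2} \approx -12506.0$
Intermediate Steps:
$\left(\frac{34 + 39}{-32 + 4} + 5 \left(-25\right)\right) 98 = \left(\frac{73}{-28} - 125\right) 98 = \left(73 \left(- \frac{1}{28}\right) - 125\right) 98 = \left(- \frac{73}{28} - 125\right) 98 = \left(- \frac{3573}{28}\right) 98 = - \frac{25011}{2}$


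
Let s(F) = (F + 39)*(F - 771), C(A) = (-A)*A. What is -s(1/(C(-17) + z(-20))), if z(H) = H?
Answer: 2870792000/95481 ≈ 30067.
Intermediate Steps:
C(A) = -A**2
s(F) = (-771 + F)*(39 + F) (s(F) = (39 + F)*(-771 + F) = (-771 + F)*(39 + F))
-s(1/(C(-17) + z(-20))) = -(-30069 + (1/(-1*(-17)**2 - 20))**2 - 732/(-1*(-17)**2 - 20)) = -(-30069 + (1/(-1*289 - 20))**2 - 732/(-1*289 - 20)) = -(-30069 + (1/(-289 - 20))**2 - 732/(-289 - 20)) = -(-30069 + (1/(-309))**2 - 732/(-309)) = -(-30069 + (-1/309)**2 - 732*(-1/309)) = -(-30069 + 1/95481 + 244/103) = -1*(-2870792000/95481) = 2870792000/95481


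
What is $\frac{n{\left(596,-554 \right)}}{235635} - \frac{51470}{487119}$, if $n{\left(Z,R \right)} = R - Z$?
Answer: $- \frac{36777740}{332702277} \approx -0.11054$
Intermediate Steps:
$\frac{n{\left(596,-554 \right)}}{235635} - \frac{51470}{487119} = \frac{-554 - 596}{235635} - \frac{51470}{487119} = \left(-554 - 596\right) \frac{1}{235635} - \frac{51470}{487119} = \left(-1150\right) \frac{1}{235635} - \frac{51470}{487119} = - \frac{10}{2049} - \frac{51470}{487119} = - \frac{36777740}{332702277}$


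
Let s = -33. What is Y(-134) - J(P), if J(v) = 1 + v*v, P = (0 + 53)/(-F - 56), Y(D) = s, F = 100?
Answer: -830233/24336 ≈ -34.115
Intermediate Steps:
Y(D) = -33
P = -53/156 (P = (0 + 53)/(-1*100 - 56) = 53/(-100 - 56) = 53/(-156) = 53*(-1/156) = -53/156 ≈ -0.33974)
J(v) = 1 + v²
Y(-134) - J(P) = -33 - (1 + (-53/156)²) = -33 - (1 + 2809/24336) = -33 - 1*27145/24336 = -33 - 27145/24336 = -830233/24336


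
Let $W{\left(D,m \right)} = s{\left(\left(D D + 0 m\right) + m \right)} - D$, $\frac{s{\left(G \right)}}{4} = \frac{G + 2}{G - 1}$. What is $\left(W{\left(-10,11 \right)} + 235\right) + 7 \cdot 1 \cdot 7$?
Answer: $\frac{16396}{55} \approx 298.11$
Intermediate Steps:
$s{\left(G \right)} = \frac{4 \left(2 + G\right)}{-1 + G}$ ($s{\left(G \right)} = 4 \frac{G + 2}{G - 1} = 4 \frac{2 + G}{-1 + G} = \frac{4 \left(2 + G\right)}{-1 + G}$)
$W{\left(D,m \right)} = - D + \frac{4 \left(2 + m + D^{2}\right)}{-1 + m + D^{2}}$ ($W{\left(D,m \right)} = \frac{4 \left(2 + \left(\left(D D + 0 m\right) + m\right)\right)}{-1 + \left(\left(D D + 0 m\right) + m\right)} - D = \frac{4 \left(2 + \left(\left(D^{2} + 0\right) + m\right)\right)}{-1 + \left(\left(D^{2} + 0\right) + m\right)} - D = \frac{4 \left(2 + \left(D^{2} + m\right)\right)}{-1 + \left(D^{2} + m\right)} - D = \frac{4 \left(2 + \left(m + D^{2}\right)\right)}{-1 + \left(m + D^{2}\right)} - D = \frac{4 \left(2 + m + D^{2}\right)}{-1 + m + D^{2}} - D = - D + \frac{4 \left(2 + m + D^{2}\right)}{-1 + m + D^{2}}$)
$\left(W{\left(-10,11 \right)} + 235\right) + 7 \cdot 1 \cdot 7 = \left(\frac{8 + 4 \cdot 11 + 4 \left(-10\right)^{2} - - 10 \left(-1 + 11 + \left(-10\right)^{2}\right)}{-1 + 11 + \left(-10\right)^{2}} + 235\right) + 7 \cdot 1 \cdot 7 = \left(\frac{8 + 44 + 4 \cdot 100 - - 10 \left(-1 + 11 + 100\right)}{-1 + 11 + 100} + 235\right) + 7 \cdot 7 = \left(\frac{8 + 44 + 400 - \left(-10\right) 110}{110} + 235\right) + 49 = \left(\frac{8 + 44 + 400 + 1100}{110} + 235\right) + 49 = \left(\frac{1}{110} \cdot 1552 + 235\right) + 49 = \left(\frac{776}{55} + 235\right) + 49 = \frac{13701}{55} + 49 = \frac{16396}{55}$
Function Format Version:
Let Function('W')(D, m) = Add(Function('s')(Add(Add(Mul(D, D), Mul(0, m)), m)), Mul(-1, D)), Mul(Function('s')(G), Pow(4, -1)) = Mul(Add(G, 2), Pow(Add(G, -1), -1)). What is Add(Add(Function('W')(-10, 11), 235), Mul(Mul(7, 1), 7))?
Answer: Rational(16396, 55) ≈ 298.11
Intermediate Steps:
Function('s')(G) = Mul(4, Pow(Add(-1, G), -1), Add(2, G)) (Function('s')(G) = Mul(4, Mul(Add(G, 2), Pow(Add(G, -1), -1))) = Mul(4, Mul(Add(2, G), Pow(Add(-1, G), -1))) = Mul(4, Mul(Pow(Add(-1, G), -1), Add(2, G))) = Mul(4, Pow(Add(-1, G), -1), Add(2, G)))
Function('W')(D, m) = Add(Mul(-1, D), Mul(4, Pow(Add(-1, m, Pow(D, 2)), -1), Add(2, m, Pow(D, 2)))) (Function('W')(D, m) = Add(Mul(4, Pow(Add(-1, Add(Add(Mul(D, D), Mul(0, m)), m)), -1), Add(2, Add(Add(Mul(D, D), Mul(0, m)), m))), Mul(-1, D)) = Add(Mul(4, Pow(Add(-1, Add(Add(Pow(D, 2), 0), m)), -1), Add(2, Add(Add(Pow(D, 2), 0), m))), Mul(-1, D)) = Add(Mul(4, Pow(Add(-1, Add(Pow(D, 2), m)), -1), Add(2, Add(Pow(D, 2), m))), Mul(-1, D)) = Add(Mul(4, Pow(Add(-1, Add(m, Pow(D, 2))), -1), Add(2, Add(m, Pow(D, 2)))), Mul(-1, D)) = Add(Mul(4, Pow(Add(-1, m, Pow(D, 2)), -1), Add(2, m, Pow(D, 2))), Mul(-1, D)) = Add(Mul(-1, D), Mul(4, Pow(Add(-1, m, Pow(D, 2)), -1), Add(2, m, Pow(D, 2)))))
Add(Add(Function('W')(-10, 11), 235), Mul(Mul(7, 1), 7)) = Add(Add(Mul(Pow(Add(-1, 11, Pow(-10, 2)), -1), Add(8, Mul(4, 11), Mul(4, Pow(-10, 2)), Mul(-1, -10, Add(-1, 11, Pow(-10, 2))))), 235), Mul(Mul(7, 1), 7)) = Add(Add(Mul(Pow(Add(-1, 11, 100), -1), Add(8, 44, Mul(4, 100), Mul(-1, -10, Add(-1, 11, 100)))), 235), Mul(7, 7)) = Add(Add(Mul(Pow(110, -1), Add(8, 44, 400, Mul(-1, -10, 110))), 235), 49) = Add(Add(Mul(Rational(1, 110), Add(8, 44, 400, 1100)), 235), 49) = Add(Add(Mul(Rational(1, 110), 1552), 235), 49) = Add(Add(Rational(776, 55), 235), 49) = Add(Rational(13701, 55), 49) = Rational(16396, 55)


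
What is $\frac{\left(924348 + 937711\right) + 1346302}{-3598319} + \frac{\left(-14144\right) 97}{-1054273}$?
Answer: $\frac{1554290145239}{3793610567087} \approx 0.40971$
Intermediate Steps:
$\frac{\left(924348 + 937711\right) + 1346302}{-3598319} + \frac{\left(-14144\right) 97}{-1054273} = \left(1862059 + 1346302\right) \left(- \frac{1}{3598319}\right) - - \frac{1371968}{1054273} = 3208361 \left(- \frac{1}{3598319}\right) + \frac{1371968}{1054273} = - \frac{3208361}{3598319} + \frac{1371968}{1054273} = \frac{1554290145239}{3793610567087}$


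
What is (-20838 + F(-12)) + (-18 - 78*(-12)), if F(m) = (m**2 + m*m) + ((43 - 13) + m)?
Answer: -19614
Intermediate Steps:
F(m) = 30 + m + 2*m**2 (F(m) = (m**2 + m**2) + (30 + m) = 2*m**2 + (30 + m) = 30 + m + 2*m**2)
(-20838 + F(-12)) + (-18 - 78*(-12)) = (-20838 + (30 - 12 + 2*(-12)**2)) + (-18 - 78*(-12)) = (-20838 + (30 - 12 + 2*144)) + (-18 + 936) = (-20838 + (30 - 12 + 288)) + 918 = (-20838 + 306) + 918 = -20532 + 918 = -19614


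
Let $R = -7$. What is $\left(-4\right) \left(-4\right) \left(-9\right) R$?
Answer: $1008$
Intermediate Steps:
$\left(-4\right) \left(-4\right) \left(-9\right) R = \left(-4\right) \left(-4\right) \left(-9\right) \left(-7\right) = 16 \left(-9\right) \left(-7\right) = \left(-144\right) \left(-7\right) = 1008$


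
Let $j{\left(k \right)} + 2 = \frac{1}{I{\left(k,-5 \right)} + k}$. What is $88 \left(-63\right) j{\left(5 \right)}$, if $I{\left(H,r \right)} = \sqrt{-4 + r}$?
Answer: $\frac{174636}{17} + \frac{8316 i}{17} \approx 10273.0 + 489.18 i$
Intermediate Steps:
$j{\left(k \right)} = -2 + \frac{1}{k + 3 i}$ ($j{\left(k \right)} = -2 + \frac{1}{\sqrt{-4 - 5} + k} = -2 + \frac{1}{\sqrt{-9} + k} = -2 + \frac{1}{3 i + k} = -2 + \frac{1}{k + 3 i}$)
$88 \left(-63\right) j{\left(5 \right)} = 88 \left(-63\right) \frac{1 - 6 i - 10}{5 + 3 i} = - 5544 \frac{5 - 3 i}{34} \left(1 - 6 i - 10\right) = - 5544 \frac{5 - 3 i}{34} \left(-9 - 6 i\right) = - 5544 \frac{\left(-9 - 6 i\right) \left(5 - 3 i\right)}{34} = - \frac{2772 \left(-9 - 6 i\right) \left(5 - 3 i\right)}{17}$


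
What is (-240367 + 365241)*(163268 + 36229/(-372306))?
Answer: 3795271742141423/186153 ≈ 2.0388e+10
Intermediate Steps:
(-240367 + 365241)*(163268 + 36229/(-372306)) = 124874*(163268 + 36229*(-1/372306)) = 124874*(163268 - 36229/372306) = 124874*(60785619779/372306) = 3795271742141423/186153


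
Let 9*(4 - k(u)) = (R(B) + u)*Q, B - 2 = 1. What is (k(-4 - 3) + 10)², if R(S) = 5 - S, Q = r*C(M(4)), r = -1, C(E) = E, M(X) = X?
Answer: 11236/81 ≈ 138.72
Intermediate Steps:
B = 3 (B = 2 + 1 = 3)
Q = -4 (Q = -1*4 = -4)
k(u) = 44/9 + 4*u/9 (k(u) = 4 - ((5 - 1*3) + u)*(-4)/9 = 4 - ((5 - 3) + u)*(-4)/9 = 4 - (2 + u)*(-4)/9 = 4 - (-8 - 4*u)/9 = 4 + (8/9 + 4*u/9) = 44/9 + 4*u/9)
(k(-4 - 3) + 10)² = ((44/9 + 4*(-4 - 3)/9) + 10)² = ((44/9 + (4/9)*(-7)) + 10)² = ((44/9 - 28/9) + 10)² = (16/9 + 10)² = (106/9)² = 11236/81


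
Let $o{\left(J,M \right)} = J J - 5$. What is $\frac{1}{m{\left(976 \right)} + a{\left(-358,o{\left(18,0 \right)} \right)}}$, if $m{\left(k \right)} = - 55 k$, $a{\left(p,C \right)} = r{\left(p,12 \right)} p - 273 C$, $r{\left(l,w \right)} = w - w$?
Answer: $- \frac{1}{140767} \approx -7.1039 \cdot 10^{-6}$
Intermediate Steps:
$r{\left(l,w \right)} = 0$
$o{\left(J,M \right)} = -5 + J^{2}$ ($o{\left(J,M \right)} = J^{2} - 5 = -5 + J^{2}$)
$a{\left(p,C \right)} = - 273 C$ ($a{\left(p,C \right)} = 0 p - 273 C = 0 - 273 C = - 273 C$)
$\frac{1}{m{\left(976 \right)} + a{\left(-358,o{\left(18,0 \right)} \right)}} = \frac{1}{\left(-55\right) 976 - 273 \left(-5 + 18^{2}\right)} = \frac{1}{-53680 - 273 \left(-5 + 324\right)} = \frac{1}{-53680 - 87087} = \frac{1}{-140767} = - \frac{1}{140767}$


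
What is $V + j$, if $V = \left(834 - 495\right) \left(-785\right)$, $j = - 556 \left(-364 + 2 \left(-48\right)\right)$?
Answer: $-10355$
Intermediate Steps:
$j = 255760$ ($j = - 556 \left(-364 - 96\right) = \left(-556\right) \left(-460\right) = 255760$)
$V = -266115$ ($V = 339 \left(-785\right) = -266115$)
$V + j = -266115 + 255760 = -10355$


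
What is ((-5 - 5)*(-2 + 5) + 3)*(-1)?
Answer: 27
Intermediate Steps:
((-5 - 5)*(-2 + 5) + 3)*(-1) = (-10*3 + 3)*(-1) = (-30 + 3)*(-1) = -27*(-1) = 27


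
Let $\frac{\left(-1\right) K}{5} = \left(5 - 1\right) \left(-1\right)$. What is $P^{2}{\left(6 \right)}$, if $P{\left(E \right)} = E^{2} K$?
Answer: $518400$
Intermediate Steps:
$K = 20$ ($K = - 5 \left(5 - 1\right) \left(-1\right) = - 5 \cdot 4 \left(-1\right) = \left(-5\right) \left(-4\right) = 20$)
$P{\left(E \right)} = 20 E^{2}$ ($P{\left(E \right)} = E^{2} \cdot 20 = 20 E^{2}$)
$P^{2}{\left(6 \right)} = \left(20 \cdot 6^{2}\right)^{2} = \left(20 \cdot 36\right)^{2} = 720^{2} = 518400$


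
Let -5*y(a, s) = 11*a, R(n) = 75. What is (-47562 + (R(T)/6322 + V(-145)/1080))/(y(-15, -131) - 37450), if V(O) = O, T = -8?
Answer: 32474275681/25547429592 ≈ 1.2711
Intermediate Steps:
y(a, s) = -11*a/5
(-47562 + (R(T)/6322 + V(-145)/1080))/(y(-15, -131) - 37450) = (-47562 + (75/6322 - 145/1080))/(-11/5*(-15) - 37450) = (-47562 + (75*(1/6322) - 145*1/1080))/(33 - 37450) = (-47562 + (75/6322 - 29/216))/(-37417) = (-47562 - 83569/682776)*(-1/37417) = -32474275681/682776*(-1/37417) = 32474275681/25547429592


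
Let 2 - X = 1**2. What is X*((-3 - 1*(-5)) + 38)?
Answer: 40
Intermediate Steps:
X = 1 (X = 2 - 1*1**2 = 2 - 1*1 = 2 - 1 = 1)
X*((-3 - 1*(-5)) + 38) = 1*((-3 - 1*(-5)) + 38) = 1*((-3 + 5) + 38) = 1*(2 + 38) = 1*40 = 40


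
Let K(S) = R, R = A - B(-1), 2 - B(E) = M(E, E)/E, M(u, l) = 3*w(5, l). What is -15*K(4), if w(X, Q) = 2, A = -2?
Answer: 150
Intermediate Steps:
M(u, l) = 6 (M(u, l) = 3*2 = 6)
B(E) = 2 - 6/E
R = -10 (R = -2 - (2 - 6/(-1)) = -2 - (2 - 6*(-1)) = -2 - (2 + 6) = -2 - 1*8 = -2 - 8 = -10)
K(S) = -10
-15*K(4) = -15*(-10) = 150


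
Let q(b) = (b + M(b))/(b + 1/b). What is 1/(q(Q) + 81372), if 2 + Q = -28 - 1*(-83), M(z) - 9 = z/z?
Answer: 2810/228658659 ≈ 1.2289e-5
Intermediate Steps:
M(z) = 10 (M(z) = 9 + z/z = 9 + 1 = 10)
Q = 53 (Q = -2 + (-28 - 1*(-83)) = -2 + (-28 + 83) = -2 + 55 = 53)
q(b) = (10 + b)/(b + 1/b) (q(b) = (b + 10)/(b + 1/b) = (10 + b)/(b + 1/b))
1/(q(Q) + 81372) = 1/(53*(10 + 53)/(1 + 53²) + 81372) = 1/(53*63/(1 + 2809) + 81372) = 1/(53*63/2810 + 81372) = 1/(53*(1/2810)*63 + 81372) = 1/(3339/2810 + 81372) = 1/(228658659/2810) = 2810/228658659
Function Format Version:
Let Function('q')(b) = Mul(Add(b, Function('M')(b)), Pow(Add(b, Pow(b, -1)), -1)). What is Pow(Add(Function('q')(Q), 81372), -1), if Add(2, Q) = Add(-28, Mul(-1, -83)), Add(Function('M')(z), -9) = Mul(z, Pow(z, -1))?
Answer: Rational(2810, 228658659) ≈ 1.2289e-5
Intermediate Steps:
Function('M')(z) = 10 (Function('M')(z) = Add(9, Mul(z, Pow(z, -1))) = Add(9, 1) = 10)
Q = 53 (Q = Add(-2, Add(-28, Mul(-1, -83))) = Add(-2, Add(-28, 83)) = Add(-2, 55) = 53)
Function('q')(b) = Mul(Pow(Add(b, Pow(b, -1)), -1), Add(10, b)) (Function('q')(b) = Mul(Add(b, 10), Pow(Add(b, Pow(b, -1)), -1)) = Mul(Add(10, b), Pow(Add(b, Pow(b, -1)), -1)) = Mul(Pow(Add(b, Pow(b, -1)), -1), Add(10, b)))
Pow(Add(Function('q')(Q), 81372), -1) = Pow(Add(Mul(53, Pow(Add(1, Pow(53, 2)), -1), Add(10, 53)), 81372), -1) = Pow(Add(Mul(53, Pow(Add(1, 2809), -1), 63), 81372), -1) = Pow(Add(Mul(53, Pow(2810, -1), 63), 81372), -1) = Pow(Add(Mul(53, Rational(1, 2810), 63), 81372), -1) = Pow(Add(Rational(3339, 2810), 81372), -1) = Pow(Rational(228658659, 2810), -1) = Rational(2810, 228658659)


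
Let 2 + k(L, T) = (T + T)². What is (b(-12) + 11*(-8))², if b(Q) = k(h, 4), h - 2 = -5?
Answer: 676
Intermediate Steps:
h = -3 (h = 2 - 5 = -3)
k(L, T) = -2 + 4*T² (k(L, T) = -2 + (T + T)² = -2 + (2*T)² = -2 + 4*T²)
b(Q) = 62 (b(Q) = -2 + 4*4² = -2 + 4*16 = -2 + 64 = 62)
(b(-12) + 11*(-8))² = (62 + 11*(-8))² = (62 - 88)² = (-26)² = 676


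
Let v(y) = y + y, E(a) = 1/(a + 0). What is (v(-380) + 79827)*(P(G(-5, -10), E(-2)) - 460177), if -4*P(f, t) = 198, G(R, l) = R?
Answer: -72777457351/2 ≈ -3.6389e+10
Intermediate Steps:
E(a) = 1/a
v(y) = 2*y
P(f, t) = -99/2 (P(f, t) = -¼*198 = -99/2)
(v(-380) + 79827)*(P(G(-5, -10), E(-2)) - 460177) = (2*(-380) + 79827)*(-99/2 - 460177) = (-760 + 79827)*(-920453/2) = 79067*(-920453/2) = -72777457351/2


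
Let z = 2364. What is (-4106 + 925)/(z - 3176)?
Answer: 3181/812 ≈ 3.9175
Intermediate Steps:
(-4106 + 925)/(z - 3176) = (-4106 + 925)/(2364 - 3176) = -3181/(-812) = -3181*(-1/812) = 3181/812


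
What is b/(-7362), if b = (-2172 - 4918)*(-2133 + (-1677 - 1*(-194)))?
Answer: -12818720/3681 ≈ -3482.4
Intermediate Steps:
b = 25637440 (b = -7090*(-2133 + (-1677 + 194)) = -7090*(-2133 - 1483) = -7090*(-3616) = 25637440)
b/(-7362) = 25637440/(-7362) = 25637440*(-1/7362) = -12818720/3681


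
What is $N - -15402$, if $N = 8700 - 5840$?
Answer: $18262$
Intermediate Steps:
$N = 2860$ ($N = 8700 - 5840 = 2860$)
$N - -15402 = 2860 - -15402 = 2860 + 15402 = 18262$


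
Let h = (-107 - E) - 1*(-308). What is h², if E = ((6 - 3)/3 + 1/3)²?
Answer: 3214849/81 ≈ 39690.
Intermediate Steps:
E = 16/9 (E = (3*(⅓) + 1*(⅓))² = (1 + ⅓)² = (4/3)² = 16/9 ≈ 1.7778)
h = 1793/9 (h = (-107 - 1*16/9) - 1*(-308) = (-107 - 16/9) + 308 = -979/9 + 308 = 1793/9 ≈ 199.22)
h² = (1793/9)² = 3214849/81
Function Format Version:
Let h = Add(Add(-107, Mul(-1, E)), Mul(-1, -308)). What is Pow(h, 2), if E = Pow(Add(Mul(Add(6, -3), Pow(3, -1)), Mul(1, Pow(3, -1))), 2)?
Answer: Rational(3214849, 81) ≈ 39690.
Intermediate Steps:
E = Rational(16, 9) (E = Pow(Add(Mul(3, Rational(1, 3)), Mul(1, Rational(1, 3))), 2) = Pow(Add(1, Rational(1, 3)), 2) = Pow(Rational(4, 3), 2) = Rational(16, 9) ≈ 1.7778)
h = Rational(1793, 9) (h = Add(Add(-107, Mul(-1, Rational(16, 9))), Mul(-1, -308)) = Add(Add(-107, Rational(-16, 9)), 308) = Add(Rational(-979, 9), 308) = Rational(1793, 9) ≈ 199.22)
Pow(h, 2) = Pow(Rational(1793, 9), 2) = Rational(3214849, 81)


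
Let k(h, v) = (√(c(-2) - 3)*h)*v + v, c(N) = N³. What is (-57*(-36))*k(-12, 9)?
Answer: 18468 - 221616*I*√11 ≈ 18468.0 - 7.3502e+5*I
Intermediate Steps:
k(h, v) = v + I*h*v*√11 (k(h, v) = (√((-2)³ - 3)*h)*v + v = (√(-8 - 3)*h)*v + v = (√(-11)*h)*v + v = ((I*√11)*h)*v + v = (I*h*√11)*v + v = I*h*v*√11 + v = v + I*h*v*√11)
(-57*(-36))*k(-12, 9) = (-57*(-36))*(9*(1 + I*(-12)*√11)) = 2052*(9*(1 - 12*I*√11)) = 2052*(9 - 108*I*√11) = 18468 - 221616*I*√11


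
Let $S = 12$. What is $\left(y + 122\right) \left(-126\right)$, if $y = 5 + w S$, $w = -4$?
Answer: $-9954$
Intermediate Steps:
$y = -43$ ($y = 5 - 48 = -43$)
$\left(y + 122\right) \left(-126\right) = \left(-43 + 122\right) \left(-126\right) = 79 \left(-126\right) = -9954$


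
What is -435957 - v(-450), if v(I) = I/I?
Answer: -435958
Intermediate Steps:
v(I) = 1
-435957 - v(-450) = -435957 - 1*1 = -435957 - 1 = -435958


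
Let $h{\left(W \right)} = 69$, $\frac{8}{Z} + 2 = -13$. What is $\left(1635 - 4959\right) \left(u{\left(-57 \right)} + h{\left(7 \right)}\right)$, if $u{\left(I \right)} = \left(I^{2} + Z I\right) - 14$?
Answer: $- \frac{55417728}{5} \approx -1.1084 \cdot 10^{7}$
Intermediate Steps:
$Z = - \frac{8}{15}$ ($Z = \frac{8}{-2 - 13} = \frac{8}{-15} = 8 \left(- \frac{1}{15}\right) = - \frac{8}{15} \approx -0.53333$)
$u{\left(I \right)} = -14 + I^{2} - \frac{8 I}{15}$ ($u{\left(I \right)} = \left(I^{2} - \frac{8 I}{15}\right) - 14 = -14 + I^{2} - \frac{8 I}{15}$)
$\left(1635 - 4959\right) \left(u{\left(-57 \right)} + h{\left(7 \right)}\right) = \left(1635 - 4959\right) \left(\left(-14 + \left(-57\right)^{2} - - \frac{152}{5}\right) + 69\right) = - 3324 \left(\left(-14 + 3249 + \frac{152}{5}\right) + 69\right) = - 3324 \left(\frac{16327}{5} + 69\right) = \left(-3324\right) \frac{16672}{5} = - \frac{55417728}{5}$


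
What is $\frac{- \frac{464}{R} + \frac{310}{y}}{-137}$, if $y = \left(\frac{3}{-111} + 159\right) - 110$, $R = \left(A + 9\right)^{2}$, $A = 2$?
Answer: $- \frac{273551}{15018762} \approx -0.018214$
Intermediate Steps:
$R = 121$ ($R = \left(2 + 9\right)^{2} = 11^{2} = 121$)
$y = \frac{1812}{37}$ ($y = \left(3 \left(- \frac{1}{111}\right) + 159\right) - 110 = \left(- \frac{1}{37} + 159\right) - 110 = \frac{5882}{37} - 110 = \frac{1812}{37} \approx 48.973$)
$\frac{- \frac{464}{R} + \frac{310}{y}}{-137} = \frac{- \frac{464}{121} + \frac{310}{\frac{1812}{37}}}{-137} = \left(\left(-464\right) \frac{1}{121} + 310 \cdot \frac{37}{1812}\right) \left(- \frac{1}{137}\right) = \left(- \frac{464}{121} + \frac{5735}{906}\right) \left(- \frac{1}{137}\right) = \frac{273551}{109626} \left(- \frac{1}{137}\right) = - \frac{273551}{15018762}$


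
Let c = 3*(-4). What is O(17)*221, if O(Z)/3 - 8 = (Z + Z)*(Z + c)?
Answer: 118014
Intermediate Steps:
c = -12
O(Z) = 24 + 6*Z*(-12 + Z) (O(Z) = 24 + 3*((Z + Z)*(Z - 12)) = 24 + 3*((2*Z)*(-12 + Z)) = 24 + 3*(2*Z*(-12 + Z)) = 24 + 6*Z*(-12 + Z))
O(17)*221 = (24 - 72*17 + 6*17²)*221 = (24 - 1224 + 6*289)*221 = (24 - 1224 + 1734)*221 = 534*221 = 118014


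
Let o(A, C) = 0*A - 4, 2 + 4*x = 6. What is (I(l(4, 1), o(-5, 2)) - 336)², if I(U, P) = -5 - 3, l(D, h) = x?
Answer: 118336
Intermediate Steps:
x = 1 (x = -½ + (¼)*6 = -½ + 3/2 = 1)
o(A, C) = -4 (o(A, C) = 0 - 4 = -4)
l(D, h) = 1
I(U, P) = -8
(I(l(4, 1), o(-5, 2)) - 336)² = (-8 - 336)² = (-344)² = 118336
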